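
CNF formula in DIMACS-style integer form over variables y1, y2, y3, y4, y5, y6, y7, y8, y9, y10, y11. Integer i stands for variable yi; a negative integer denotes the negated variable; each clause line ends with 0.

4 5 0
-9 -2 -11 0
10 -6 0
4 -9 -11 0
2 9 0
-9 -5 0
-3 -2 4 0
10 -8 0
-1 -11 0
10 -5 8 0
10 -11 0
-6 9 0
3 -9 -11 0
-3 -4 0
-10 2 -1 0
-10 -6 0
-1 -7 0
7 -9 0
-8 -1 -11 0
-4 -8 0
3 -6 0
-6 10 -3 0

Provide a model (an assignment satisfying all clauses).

Pure literal: y1 appears only negated; assign y1 = False.
Pure literal: y6 appears only negated; assign y6 = False.
Branch on y2: take y2 = True.
Try y3 = False.
Branch on y4: take y4 = True.
  then y8 is forced to False.
The remaining clauses are satisfied by y5 = False, y7 = True, y9 = True, y10 = True, y11 = False.
Every clause has at least one true literal under this assignment.
Check each clause:
  1. (y4 | y5) — y4 is true.
  2. (~y9 | ~y11 | ~y2) — ~y11 is true.
  3. (y10 | ~y6) — ~y6 is true.
  4. (y4 | ~y9 | ~y11) — y4 is true.
  5. (y2 | y9) — y9 is true.
  6. (~y9 | ~y5) — ~y5 is true.
  7. (~y3 | ~y2 | y4) — y4 is true.
  8. (~y8 | y10) — ~y8 is true.
  9. (~y11 | ~y1) — ~y11 is true.
  10. (y8 | y10 | ~y5) — y10 is true.
  11. (~y11 | y10) — y10 is true.
  12. (~y6 | y9) — y9 is true.
  13. (y3 | ~y9 | ~y11) — ~y11 is true.
  14. (~y4 | ~y3) — ~y3 is true.
  15. (~y1 | y2 | ~y10) — y2 is true.
  16. (~y6 | ~y10) — ~y6 is true.
  17. (~y1 | ~y7) — ~y1 is true.
  18. (~y9 | y7) — y7 is true.
  19. (~y11 | ~y1 | ~y8) — ~y8 is true.
  20. (~y4 | ~y8) — ~y8 is true.
  21. (~y6 | y3) — ~y6 is true.
  22. (y10 | ~y6 | ~y3) — y10 is true.

y1=F, y2=T, y3=F, y4=T, y5=F, y6=F, y7=T, y8=F, y9=T, y10=T, y11=F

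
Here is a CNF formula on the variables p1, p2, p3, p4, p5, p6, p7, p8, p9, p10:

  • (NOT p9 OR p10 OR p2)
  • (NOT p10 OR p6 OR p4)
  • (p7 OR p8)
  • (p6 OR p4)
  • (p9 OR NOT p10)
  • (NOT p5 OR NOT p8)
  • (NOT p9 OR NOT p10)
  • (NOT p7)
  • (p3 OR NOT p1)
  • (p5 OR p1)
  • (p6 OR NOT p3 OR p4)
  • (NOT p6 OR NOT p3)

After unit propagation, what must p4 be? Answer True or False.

Unit clause (NOT p7) sets p7 = False.
(p8 OR p7): since p7 = False, the clause reduces to (p8). p8 = True.
(NOT p8 OR NOT p5) with p8 = True leaves only NOT p5, so p5 = False.
In (p1 OR p5), p5 is now false; p1 must hold, so p1 = True.
In (NOT p1 OR p3), NOT p1 is now false; p3 must hold, so p3 = True.
In (NOT p3 OR NOT p6), NOT p3 is now false; NOT p6 must hold, so p6 = False.
(p6 OR p4): since p6 = False, the clause reduces to (p4). p4 = True.

True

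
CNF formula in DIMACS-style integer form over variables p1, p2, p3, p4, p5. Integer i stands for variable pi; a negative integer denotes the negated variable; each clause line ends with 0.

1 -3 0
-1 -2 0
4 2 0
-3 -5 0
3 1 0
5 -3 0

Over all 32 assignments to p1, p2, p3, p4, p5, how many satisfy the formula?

The models are:
  p1=T p2=F p3=F p4=T p5=F
  p1=T p2=F p3=F p4=T p5=T
That's 2 in total.

2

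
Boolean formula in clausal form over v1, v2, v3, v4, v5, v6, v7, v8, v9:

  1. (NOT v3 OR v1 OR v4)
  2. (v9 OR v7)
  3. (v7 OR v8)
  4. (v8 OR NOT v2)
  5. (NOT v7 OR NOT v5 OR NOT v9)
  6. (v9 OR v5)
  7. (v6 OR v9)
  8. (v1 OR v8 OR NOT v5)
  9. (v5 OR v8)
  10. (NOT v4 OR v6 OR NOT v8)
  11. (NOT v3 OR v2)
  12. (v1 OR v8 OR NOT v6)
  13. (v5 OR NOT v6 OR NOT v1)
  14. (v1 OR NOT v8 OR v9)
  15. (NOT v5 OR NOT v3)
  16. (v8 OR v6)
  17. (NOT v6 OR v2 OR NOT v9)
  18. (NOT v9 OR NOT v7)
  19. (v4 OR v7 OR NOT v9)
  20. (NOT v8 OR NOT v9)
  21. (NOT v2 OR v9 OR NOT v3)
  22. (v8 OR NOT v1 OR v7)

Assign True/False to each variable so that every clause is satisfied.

Pure literal: v3 appears only negated; assign v3 = False.
Branch on v1: take v1 = True.
Try v2 = True.
  then v8 is forced to True.
  then v9 is forced to False.
  then v7 is forced to True.
  then v5 is forced to True.
  then v6 is forced to True.
v4 is now unconstrained; take v4 = True.

v1=T, v2=T, v3=F, v4=T, v5=T, v6=T, v7=T, v8=T, v9=F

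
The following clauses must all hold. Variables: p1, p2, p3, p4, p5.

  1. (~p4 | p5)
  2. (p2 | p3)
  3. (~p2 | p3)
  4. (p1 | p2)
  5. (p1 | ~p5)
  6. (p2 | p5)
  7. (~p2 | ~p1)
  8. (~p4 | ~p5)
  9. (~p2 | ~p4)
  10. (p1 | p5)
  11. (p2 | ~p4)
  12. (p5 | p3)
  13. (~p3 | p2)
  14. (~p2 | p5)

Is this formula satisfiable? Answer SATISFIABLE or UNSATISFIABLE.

UNSATISFIABLE

p2 = True:
  propagation gives p3=True, p1=False, p5=False; an empty clause results — contradiction.
p2 = False:
  propagation gives p3=True; an empty clause results — contradiction.
Every branch closes, so no satisfying assignment exists.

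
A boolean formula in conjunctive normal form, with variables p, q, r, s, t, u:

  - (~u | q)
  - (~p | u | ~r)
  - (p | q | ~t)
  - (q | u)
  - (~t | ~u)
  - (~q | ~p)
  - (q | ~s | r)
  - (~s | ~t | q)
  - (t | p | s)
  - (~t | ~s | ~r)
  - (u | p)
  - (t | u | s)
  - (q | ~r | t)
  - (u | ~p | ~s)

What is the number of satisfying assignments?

2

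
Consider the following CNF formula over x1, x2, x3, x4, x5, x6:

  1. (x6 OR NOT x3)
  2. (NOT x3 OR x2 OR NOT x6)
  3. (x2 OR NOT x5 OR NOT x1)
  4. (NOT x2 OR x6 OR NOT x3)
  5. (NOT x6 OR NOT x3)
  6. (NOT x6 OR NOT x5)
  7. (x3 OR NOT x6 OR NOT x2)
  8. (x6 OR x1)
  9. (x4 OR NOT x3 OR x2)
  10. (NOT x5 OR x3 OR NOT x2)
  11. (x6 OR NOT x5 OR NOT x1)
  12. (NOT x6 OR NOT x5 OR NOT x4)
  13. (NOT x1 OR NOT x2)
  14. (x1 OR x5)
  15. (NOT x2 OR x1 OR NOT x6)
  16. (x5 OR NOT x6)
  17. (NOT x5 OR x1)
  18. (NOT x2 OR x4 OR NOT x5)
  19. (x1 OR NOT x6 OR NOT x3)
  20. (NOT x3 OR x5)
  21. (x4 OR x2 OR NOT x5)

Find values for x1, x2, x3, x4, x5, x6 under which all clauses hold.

x1=1, x2=0, x3=0, x4=1, x5=0, x6=0

Set x1 = True and propagate.
  then x2 is forced to False.
  then x5 is forced to False.
  then x6 is forced to False.
  then x3 is forced to False.
x4 is now unconstrained; take x4 = True.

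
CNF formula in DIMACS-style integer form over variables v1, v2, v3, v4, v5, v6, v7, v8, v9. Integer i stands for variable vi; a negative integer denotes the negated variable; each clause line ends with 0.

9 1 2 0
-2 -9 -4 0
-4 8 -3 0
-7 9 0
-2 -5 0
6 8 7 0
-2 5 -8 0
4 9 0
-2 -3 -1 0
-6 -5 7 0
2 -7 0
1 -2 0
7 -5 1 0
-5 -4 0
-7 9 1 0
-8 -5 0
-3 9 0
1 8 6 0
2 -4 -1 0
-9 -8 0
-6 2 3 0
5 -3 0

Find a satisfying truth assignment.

Try v1 = True.
The remaining clauses are satisfied by v2 = True, v3 = False, v4 = False, v5 = False, v6 = False, v7 = True, v8 = False, v9 = True.
Every clause has at least one true literal under this assignment.

v1=True, v2=True, v3=False, v4=False, v5=False, v6=False, v7=True, v8=False, v9=True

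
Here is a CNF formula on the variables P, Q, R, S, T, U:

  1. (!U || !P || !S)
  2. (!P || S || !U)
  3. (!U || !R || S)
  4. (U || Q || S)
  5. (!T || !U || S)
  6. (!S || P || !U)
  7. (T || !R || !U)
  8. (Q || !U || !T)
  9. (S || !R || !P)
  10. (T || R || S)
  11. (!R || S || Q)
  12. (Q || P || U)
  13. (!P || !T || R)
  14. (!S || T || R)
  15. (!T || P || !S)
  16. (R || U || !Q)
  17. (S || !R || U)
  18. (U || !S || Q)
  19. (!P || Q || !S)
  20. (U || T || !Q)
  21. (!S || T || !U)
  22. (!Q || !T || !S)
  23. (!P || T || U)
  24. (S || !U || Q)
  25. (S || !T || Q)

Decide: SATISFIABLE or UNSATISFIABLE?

UNSATISFIABLE

S = True:
  U = True:
    propagation gives P=False; an empty clause results — contradiction.
  U = False:
    propagation gives Q=True, R=True, T=True; an empty clause results — contradiction.
S = False:
  U = True:
    propagation gives P=False, R=False, T=False; an empty clause results — contradiction.
  U = False:
    propagation gives Q=True, R=True; an empty clause results — contradiction.
Every branch closes, so no satisfying assignment exists.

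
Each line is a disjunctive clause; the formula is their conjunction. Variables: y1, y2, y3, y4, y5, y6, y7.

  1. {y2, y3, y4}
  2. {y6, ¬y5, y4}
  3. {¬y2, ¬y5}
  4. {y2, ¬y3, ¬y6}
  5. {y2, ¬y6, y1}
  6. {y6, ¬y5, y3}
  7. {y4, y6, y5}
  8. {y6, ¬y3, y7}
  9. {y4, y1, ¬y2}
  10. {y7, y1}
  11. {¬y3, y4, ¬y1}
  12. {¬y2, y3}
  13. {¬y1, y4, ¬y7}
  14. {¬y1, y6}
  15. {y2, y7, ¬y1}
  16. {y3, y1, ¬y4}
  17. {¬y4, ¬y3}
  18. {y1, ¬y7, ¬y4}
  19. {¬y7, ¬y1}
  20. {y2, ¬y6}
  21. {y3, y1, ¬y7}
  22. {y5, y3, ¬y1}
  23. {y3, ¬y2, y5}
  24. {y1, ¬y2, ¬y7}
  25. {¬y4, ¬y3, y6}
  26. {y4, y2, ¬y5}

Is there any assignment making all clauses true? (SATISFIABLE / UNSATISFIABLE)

y1 = True:
  propagation gives y6=True, y7=False, y2=True, y5=False; an empty clause results — contradiction.
y1 = False:
  propagation gives y7=True, y4=False, y2=False, y3=True; an empty clause results — contradiction.
Every branch closes, so no satisfying assignment exists.

UNSATISFIABLE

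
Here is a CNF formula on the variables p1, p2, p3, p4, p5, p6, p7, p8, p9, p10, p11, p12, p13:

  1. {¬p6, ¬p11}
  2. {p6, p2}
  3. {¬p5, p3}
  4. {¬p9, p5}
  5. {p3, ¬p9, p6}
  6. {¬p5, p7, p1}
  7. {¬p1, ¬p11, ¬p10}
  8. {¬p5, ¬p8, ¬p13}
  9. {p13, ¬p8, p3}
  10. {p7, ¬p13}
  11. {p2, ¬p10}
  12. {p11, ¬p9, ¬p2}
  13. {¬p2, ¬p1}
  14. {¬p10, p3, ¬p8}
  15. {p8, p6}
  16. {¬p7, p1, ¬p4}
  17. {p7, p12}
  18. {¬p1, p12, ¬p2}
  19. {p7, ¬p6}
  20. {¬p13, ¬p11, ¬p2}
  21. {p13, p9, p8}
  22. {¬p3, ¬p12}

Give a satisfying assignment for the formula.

p1 = F, p2 = F, p3 = T, p4 = F, p5 = T, p6 = T, p7 = T, p8 = F, p9 = F, p10 = F, p11 = F, p12 = F, p13 = T

Pure literal: p4 appears only negated; assign p4 = False.
Pure literal: p10 appears only negated; assign p10 = False.
Try p1 = False.
The remaining clauses are satisfied by p2 = False, p3 = True, p5 = True, p6 = True, p7 = True, p8 = False, p9 = False, p11 = False, p12 = False, p13 = True.
Every clause has at least one true literal under this assignment.
Check each clause:
  1. {¬p6, ¬p11} — ¬p11 is true.
  2. {p2, p6} — p6 is true.
  3. {¬p5, p3} — p3 is true.
  4. {¬p9, p5} — p5 is true.
  5. {p6, p3, ¬p9} — p3 is true.
  6. {p1, p7, ¬p5} — p7 is true.
  7. {¬p10, ¬p11, ¬p1} — ¬p11 is true.
  8. {¬p5, ¬p8, ¬p13} — ¬p8 is true.
  9. {p13, p3, ¬p8} — ¬p8 is true.
  10. {p7, ¬p13} — p7 is true.
  11. {p2, ¬p10} — ¬p10 is true.
  12. {p11, ¬p9, ¬p2} — ¬p2 is true.
  13. {¬p2, ¬p1} — ¬p2 is true.
  14. {¬p10, ¬p8, p3} — ¬p8 is true.
  15. {p6, p8} — p6 is true.
  16. {¬p7, p1, ¬p4} — ¬p4 is true.
  17. {p12, p7} — p7 is true.
  18. {¬p2, ¬p1, p12} — ¬p2 is true.
  19. {p7, ¬p6} — p7 is true.
  20. {¬p11, ¬p13, ¬p2} — ¬p11 is true.
  21. {p13, p9, p8} — p13 is true.
  22. {¬p12, ¬p3} — ¬p12 is true.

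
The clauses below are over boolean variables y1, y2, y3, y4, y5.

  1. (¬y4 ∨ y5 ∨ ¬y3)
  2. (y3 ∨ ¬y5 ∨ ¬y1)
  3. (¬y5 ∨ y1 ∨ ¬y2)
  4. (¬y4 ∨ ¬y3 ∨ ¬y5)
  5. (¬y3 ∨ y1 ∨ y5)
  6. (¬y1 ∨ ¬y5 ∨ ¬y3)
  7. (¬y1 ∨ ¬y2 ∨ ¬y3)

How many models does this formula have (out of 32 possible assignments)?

12

Case analysis on y3 and y5:
  y3=1, y5=1: remaining (y1,y2,y4) ∈ {(0,0,0)} — 1.
  y3=1, y5=0: remaining (y1,y2,y4) ∈ {(1,0,0)} — 1.
  y3=0, y5=1: remaining (y1,y2,y4) ∈ {(0,0,0); (0,0,1)} — 2.
  y3=0, y5=0: y1, y2, y4 free → 2^3 = 8.
Total: 1 + 1 + 2 + 8 = 12.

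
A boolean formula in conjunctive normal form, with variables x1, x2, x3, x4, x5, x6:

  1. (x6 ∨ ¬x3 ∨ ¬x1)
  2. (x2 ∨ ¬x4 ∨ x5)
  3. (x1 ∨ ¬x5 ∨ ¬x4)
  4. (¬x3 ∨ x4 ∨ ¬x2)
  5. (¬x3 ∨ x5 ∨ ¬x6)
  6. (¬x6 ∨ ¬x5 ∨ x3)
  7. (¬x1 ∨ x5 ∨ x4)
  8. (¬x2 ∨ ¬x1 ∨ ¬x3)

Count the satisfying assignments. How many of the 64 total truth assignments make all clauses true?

20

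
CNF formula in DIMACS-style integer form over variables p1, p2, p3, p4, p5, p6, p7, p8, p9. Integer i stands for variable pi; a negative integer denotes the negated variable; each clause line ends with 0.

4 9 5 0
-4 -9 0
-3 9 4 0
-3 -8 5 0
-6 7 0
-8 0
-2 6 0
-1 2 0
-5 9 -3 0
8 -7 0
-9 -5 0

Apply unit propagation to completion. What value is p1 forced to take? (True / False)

False

(~p8) is a unit clause: p8 = False.
(p8 \/ ~p7) with p8 = False leaves only ~p7, so p7 = False.
In (~p6 \/ p7), p7 is now false; ~p6 must hold, so p6 = False.
In (p6 \/ ~p2), p6 is now false; ~p2 must hold, so p2 = False.
In (p2 \/ ~p1), p2 is now false; ~p1 must hold, so p1 = False.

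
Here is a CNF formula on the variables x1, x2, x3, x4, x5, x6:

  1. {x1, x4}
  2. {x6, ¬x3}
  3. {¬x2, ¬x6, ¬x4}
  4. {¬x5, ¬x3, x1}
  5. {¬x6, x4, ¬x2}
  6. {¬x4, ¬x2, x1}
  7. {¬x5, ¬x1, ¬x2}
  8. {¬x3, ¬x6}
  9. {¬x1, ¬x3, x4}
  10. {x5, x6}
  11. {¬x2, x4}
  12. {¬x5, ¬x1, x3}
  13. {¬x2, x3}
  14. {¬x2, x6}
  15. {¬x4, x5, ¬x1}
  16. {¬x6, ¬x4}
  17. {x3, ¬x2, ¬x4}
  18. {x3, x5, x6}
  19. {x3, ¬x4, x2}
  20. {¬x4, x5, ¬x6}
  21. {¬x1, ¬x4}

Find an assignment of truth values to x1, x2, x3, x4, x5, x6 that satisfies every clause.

x1=T, x2=F, x3=F, x4=F, x5=F, x6=T

Check each clause:
  1. {x1, x4} — x1 is true.
  2. {x6, ¬x3} — ¬x3 is true.
  3. {¬x4, ¬x6, ¬x2} — ¬x4 is true.
  4. {x1, ¬x3, ¬x5} — x1 is true.
  5. {x4, ¬x2, ¬x6} — ¬x2 is true.
  6. {¬x4, x1, ¬x2} — x1 is true.
  7. {¬x2, ¬x5, ¬x1} — ¬x5 is true.
  8. {¬x3, ¬x6} — ¬x3 is true.
  9. {x4, ¬x1, ¬x3} — ¬x3 is true.
  10. {x6, x5} — x6 is true.
  11. {x4, ¬x2} — ¬x2 is true.
  12. {¬x1, ¬x5, x3} — ¬x5 is true.
  13. {¬x2, x3} — ¬x2 is true.
  14. {¬x2, x6} — ¬x2 is true.
  15. {¬x4, x5, ¬x1} — ¬x4 is true.
  16. {¬x4, ¬x6} — ¬x4 is true.
  17. {¬x4, x3, ¬x2} — ¬x4 is true.
  18. {x5, x3, x6} — x6 is true.
  19. {x3, x2, ¬x4} — ¬x4 is true.
  20. {¬x6, ¬x4, x5} — ¬x4 is true.
  21. {¬x1, ¬x4} — ¬x4 is true.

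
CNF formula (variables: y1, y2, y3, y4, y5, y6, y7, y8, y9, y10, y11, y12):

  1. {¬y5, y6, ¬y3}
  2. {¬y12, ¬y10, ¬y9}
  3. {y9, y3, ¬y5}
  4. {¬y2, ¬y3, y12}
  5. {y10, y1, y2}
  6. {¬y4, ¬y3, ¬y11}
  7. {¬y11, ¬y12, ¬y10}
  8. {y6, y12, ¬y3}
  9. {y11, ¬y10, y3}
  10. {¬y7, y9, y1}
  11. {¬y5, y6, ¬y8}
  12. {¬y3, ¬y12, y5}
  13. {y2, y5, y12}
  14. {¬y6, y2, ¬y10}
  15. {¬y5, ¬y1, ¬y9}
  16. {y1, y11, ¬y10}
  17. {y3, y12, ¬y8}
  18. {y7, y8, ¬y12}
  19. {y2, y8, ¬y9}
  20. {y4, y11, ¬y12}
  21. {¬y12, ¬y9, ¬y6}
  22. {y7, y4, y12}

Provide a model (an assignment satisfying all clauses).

y1=F, y2=T, y3=F, y4=T, y5=F, y6=F, y7=F, y8=T, y9=F, y10=F, y11=T, y12=T

Branch on y1: take y1 = False.
Set y2 = True and propagate.
The remaining clauses are satisfied by y3 = False, y4 = True, y5 = False, y6 = False, y7 = False, y8 = True, y9 = False, y10 = False, y11 = True, y12 = True.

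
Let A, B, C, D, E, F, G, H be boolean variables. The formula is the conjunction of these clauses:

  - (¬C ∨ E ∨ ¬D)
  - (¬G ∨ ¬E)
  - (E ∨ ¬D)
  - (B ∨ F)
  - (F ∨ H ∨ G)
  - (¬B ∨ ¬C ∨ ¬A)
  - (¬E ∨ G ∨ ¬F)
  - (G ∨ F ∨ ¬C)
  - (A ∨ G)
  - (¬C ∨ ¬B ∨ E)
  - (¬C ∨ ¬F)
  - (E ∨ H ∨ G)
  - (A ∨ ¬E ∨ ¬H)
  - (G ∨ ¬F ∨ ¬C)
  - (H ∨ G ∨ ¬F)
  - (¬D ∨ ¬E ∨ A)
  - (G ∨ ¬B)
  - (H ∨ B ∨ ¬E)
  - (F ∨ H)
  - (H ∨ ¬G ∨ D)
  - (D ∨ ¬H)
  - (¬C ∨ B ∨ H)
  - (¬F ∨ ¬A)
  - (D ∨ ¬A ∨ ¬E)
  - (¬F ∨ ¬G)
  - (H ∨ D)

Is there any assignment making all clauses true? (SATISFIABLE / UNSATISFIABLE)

UNSATISFIABLE

G = True:
  propagation gives E=False, D=False, H=True; an empty clause results — contradiction.
G = False:
  propagation gives A=True, B=False, F=True; an empty clause results — contradiction.
Every branch closes, so no satisfying assignment exists.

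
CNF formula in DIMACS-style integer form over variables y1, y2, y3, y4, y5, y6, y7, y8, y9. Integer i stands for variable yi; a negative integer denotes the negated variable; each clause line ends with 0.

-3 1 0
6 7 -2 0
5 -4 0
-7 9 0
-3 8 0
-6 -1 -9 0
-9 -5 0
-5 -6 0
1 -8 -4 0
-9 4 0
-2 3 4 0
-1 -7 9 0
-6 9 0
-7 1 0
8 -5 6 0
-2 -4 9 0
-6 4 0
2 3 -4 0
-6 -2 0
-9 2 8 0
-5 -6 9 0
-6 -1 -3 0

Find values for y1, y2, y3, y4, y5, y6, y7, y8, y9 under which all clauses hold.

y1 = False, y2 = False, y3 = False, y4 = False, y5 = False, y6 = False, y7 = False, y8 = False, y9 = False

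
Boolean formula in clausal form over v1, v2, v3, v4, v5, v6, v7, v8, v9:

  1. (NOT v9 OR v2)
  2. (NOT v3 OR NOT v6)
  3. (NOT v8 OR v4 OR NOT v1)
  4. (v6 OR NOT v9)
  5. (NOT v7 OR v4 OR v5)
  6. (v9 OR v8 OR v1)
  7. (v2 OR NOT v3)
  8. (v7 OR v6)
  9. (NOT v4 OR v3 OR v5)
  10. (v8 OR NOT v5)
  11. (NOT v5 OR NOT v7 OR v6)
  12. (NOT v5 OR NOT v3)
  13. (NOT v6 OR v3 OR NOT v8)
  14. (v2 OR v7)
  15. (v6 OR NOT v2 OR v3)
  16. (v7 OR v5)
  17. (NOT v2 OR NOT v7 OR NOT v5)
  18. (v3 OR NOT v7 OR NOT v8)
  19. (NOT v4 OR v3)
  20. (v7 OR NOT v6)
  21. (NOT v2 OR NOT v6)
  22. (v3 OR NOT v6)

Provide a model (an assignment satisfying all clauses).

v1=0, v2=1, v3=1, v4=1, v5=0, v6=0, v7=1, v8=1, v9=0

Check each clause:
  1. (v2 OR NOT v9) — v2 is true.
  2. (NOT v3 OR NOT v6) — NOT v6 is true.
  3. (NOT v1 OR v4 OR NOT v8) — v4 is true.
  4. (NOT v9 OR v6) — NOT v9 is true.
  5. (v4 OR NOT v7 OR v5) — v4 is true.
  6. (v8 OR v9 OR v1) — v8 is true.
  7. (v2 OR NOT v3) — v2 is true.
  8. (v7 OR v6) — v7 is true.
  9. (v3 OR v5 OR NOT v4) — v3 is true.
  10. (v8 OR NOT v5) — v8 is true.
  11. (NOT v7 OR v6 OR NOT v5) — NOT v5 is true.
  12. (NOT v5 OR NOT v3) — NOT v5 is true.
  13. (NOT v8 OR NOT v6 OR v3) — NOT v6 is true.
  14. (v2 OR v7) — v2 is true.
  15. (v6 OR v3 OR NOT v2) — v3 is true.
  16. (v7 OR v5) — v7 is true.
  17. (NOT v2 OR NOT v5 OR NOT v7) — NOT v5 is true.
  18. (NOT v7 OR v3 OR NOT v8) — v3 is true.
  19. (NOT v4 OR v3) — v3 is true.
  20. (NOT v6 OR v7) — NOT v6 is true.
  21. (NOT v6 OR NOT v2) — NOT v6 is true.
  22. (NOT v6 OR v3) — NOT v6 is true.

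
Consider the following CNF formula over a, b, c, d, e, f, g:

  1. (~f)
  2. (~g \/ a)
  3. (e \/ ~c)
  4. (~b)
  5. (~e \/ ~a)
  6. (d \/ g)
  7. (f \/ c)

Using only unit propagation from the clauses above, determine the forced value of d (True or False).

True

Unit clause (~f) sets f = False.
(~b) stands alone — b = False.
From (c \/ f) and f = False: c = True.
In (e \/ ~c), ~c is now false; e must hold, so e = True.
From (~e \/ ~a) and e = True: a = False.
In (a \/ ~g), a is now false; ~g must hold, so g = False.
(d \/ g) with g = False leaves only d, so d = True.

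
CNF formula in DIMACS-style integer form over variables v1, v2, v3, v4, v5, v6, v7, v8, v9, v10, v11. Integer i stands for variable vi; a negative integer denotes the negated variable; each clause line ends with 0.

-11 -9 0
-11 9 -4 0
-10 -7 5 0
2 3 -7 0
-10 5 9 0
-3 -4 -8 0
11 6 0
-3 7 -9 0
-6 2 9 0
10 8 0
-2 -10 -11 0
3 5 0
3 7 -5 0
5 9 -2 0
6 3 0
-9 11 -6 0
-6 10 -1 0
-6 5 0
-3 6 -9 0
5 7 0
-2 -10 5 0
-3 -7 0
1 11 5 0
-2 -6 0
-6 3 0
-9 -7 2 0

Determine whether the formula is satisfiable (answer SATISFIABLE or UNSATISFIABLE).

v4 occurs only negated in the remaining clauses — set v4 = False.
Set v1 = False and propagate.
The remaining clauses are satisfied by v2 = False, v3 = True, v5 = True, v6 = False, v7 = False, v8 = False, v9 = False, v10 = True, v11 = True.
Every clause has at least one true literal under this assignment.
So v1=0, v2=0, v3=1, v4=0, v5=1, v6=0, v7=0, v8=0, v9=0, v10=1, v11=1 is a satisfying assignment.

SATISFIABLE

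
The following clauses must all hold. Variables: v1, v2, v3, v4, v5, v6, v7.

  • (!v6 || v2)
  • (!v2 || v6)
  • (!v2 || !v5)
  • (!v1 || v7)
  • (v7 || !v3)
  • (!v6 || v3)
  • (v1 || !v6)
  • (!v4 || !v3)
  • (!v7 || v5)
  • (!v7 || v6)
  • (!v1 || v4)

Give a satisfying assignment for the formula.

Set v1 = False and propagate.
  then v6 is forced to False.
  then v2 is forced to False.
  then v7 is forced to False.
  then v3 is forced to False.
v4, v5 are now unconstrained; take v4 = False, v5 = False.
Every clause has at least one true literal under this assignment.
Check each clause:
  1. (v2 || !v6) — !v6 is true.
  2. (!v2 || v6) — !v2 is true.
  3. (!v5 || !v2) — !v5 is true.
  4. (v7 || !v1) — !v1 is true.
  5. (!v3 || v7) — !v3 is true.
  6. (v3 || !v6) — !v6 is true.
  7. (v1 || !v6) — !v6 is true.
  8. (!v3 || !v4) — !v4 is true.
  9. (!v7 || v5) — !v7 is true.
  10. (v6 || !v7) — !v7 is true.
  11. (!v1 || v4) — !v1 is true.

v1 = F, v2 = F, v3 = F, v4 = F, v5 = F, v6 = F, v7 = F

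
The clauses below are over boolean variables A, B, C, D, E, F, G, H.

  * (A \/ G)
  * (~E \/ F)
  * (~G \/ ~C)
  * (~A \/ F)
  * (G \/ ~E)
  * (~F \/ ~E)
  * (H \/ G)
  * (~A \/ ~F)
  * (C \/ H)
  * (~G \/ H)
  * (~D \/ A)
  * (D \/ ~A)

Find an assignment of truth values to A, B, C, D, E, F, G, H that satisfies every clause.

A=F, B=T, C=F, D=F, E=F, F=F, G=T, H=T

Check each clause:
  1. (G \/ A) — G is true.
  2. (~E \/ F) — ~E is true.
  3. (~G \/ ~C) — ~C is true.
  4. (~A \/ F) — ~A is true.
  5. (~E \/ G) — ~E is true.
  6. (~F \/ ~E) — ~F is true.
  7. (H \/ G) — H is true.
  8. (~F \/ ~A) — ~F is true.
  9. (H \/ C) — H is true.
  10. (H \/ ~G) — H is true.
  11. (~D \/ A) — ~D is true.
  12. (~A \/ D) — ~A is true.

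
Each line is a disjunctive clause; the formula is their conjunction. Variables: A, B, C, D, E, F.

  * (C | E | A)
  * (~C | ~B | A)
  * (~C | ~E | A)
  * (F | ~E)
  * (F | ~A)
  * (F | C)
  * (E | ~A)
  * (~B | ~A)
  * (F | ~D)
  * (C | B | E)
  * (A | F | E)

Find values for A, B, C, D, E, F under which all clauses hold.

A=F, B=F, C=T, D=F, E=F, F=T

Check each clause:
  1. (C | E | A) — C is true.
  2. (~B | ~C | A) — ~B is true.
  3. (A | ~C | ~E) — ~E is true.
  4. (F | ~E) — ~E is true.
  5. (~A | F) — F is true.
  6. (F | C) — C is true.
  7. (~A | E) — ~A is true.
  8. (~A | ~B) — ~B is true.
  9. (F | ~D) — ~D is true.
  10. (E | C | B) — C is true.
  11. (A | E | F) — F is true.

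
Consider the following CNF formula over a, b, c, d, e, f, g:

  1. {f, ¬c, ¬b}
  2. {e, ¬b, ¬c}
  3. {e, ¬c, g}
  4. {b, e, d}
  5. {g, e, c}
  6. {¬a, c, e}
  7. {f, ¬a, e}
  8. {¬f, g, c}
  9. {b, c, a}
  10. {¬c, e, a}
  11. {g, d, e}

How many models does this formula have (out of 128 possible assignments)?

47

Split on c, then e.
  c=1, e=1: a, d, g free; 3 ways for (b,f) × 2^3 = 24.
  c=1, e=0: remaining (a,b,d,f,g) ∈ {(1,0,1,1,1)} — 1.
  c=0, e=1: d free; 9 ways for (a,b,f,g) × 2^1 = 18.
  c=0, e=0: remaining (a,b,d,f,g) ∈ {(0,1,0,0,1); (0,1,0,1,1); (0,1,1,0,1); (0,1,1,1,1)} — 4.
Total: 24 + 1 + 18 + 4 = 47.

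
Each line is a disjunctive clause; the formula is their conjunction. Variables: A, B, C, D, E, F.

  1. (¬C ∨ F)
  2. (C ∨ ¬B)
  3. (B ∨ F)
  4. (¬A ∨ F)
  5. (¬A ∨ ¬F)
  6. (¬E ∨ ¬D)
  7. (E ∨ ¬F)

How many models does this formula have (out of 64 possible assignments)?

3

The models are:
  A=0 B=0 C=0 D=0 E=1 F=1
  A=0 B=0 C=1 D=0 E=1 F=1
  A=0 B=1 C=1 D=0 E=1 F=1
Count: 3.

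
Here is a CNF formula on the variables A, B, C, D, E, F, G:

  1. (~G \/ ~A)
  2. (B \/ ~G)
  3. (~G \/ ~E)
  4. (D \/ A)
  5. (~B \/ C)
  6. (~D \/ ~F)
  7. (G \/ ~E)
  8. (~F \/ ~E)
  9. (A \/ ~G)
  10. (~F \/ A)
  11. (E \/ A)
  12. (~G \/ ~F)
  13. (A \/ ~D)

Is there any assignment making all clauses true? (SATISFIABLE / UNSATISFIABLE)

C occurs only positively in the remaining clauses — set C = True.
F occurs only negated in the remaining clauses — set F = False.
Try A = True.
  then G is forced to False.
  then E is forced to False.
B, D are now unconstrained; take B = True, D = True.
So A=T, B=T, C=T, D=T, E=F, F=F, G=F is a satisfying assignment.

SATISFIABLE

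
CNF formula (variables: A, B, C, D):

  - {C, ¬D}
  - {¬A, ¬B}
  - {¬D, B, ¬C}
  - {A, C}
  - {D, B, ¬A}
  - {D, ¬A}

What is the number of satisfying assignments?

Satisfying assignments:
  A=0 B=0 C=1 D=0
  A=0 B=1 C=1 D=0
  A=0 B=1 C=1 D=1
Count: 3.

3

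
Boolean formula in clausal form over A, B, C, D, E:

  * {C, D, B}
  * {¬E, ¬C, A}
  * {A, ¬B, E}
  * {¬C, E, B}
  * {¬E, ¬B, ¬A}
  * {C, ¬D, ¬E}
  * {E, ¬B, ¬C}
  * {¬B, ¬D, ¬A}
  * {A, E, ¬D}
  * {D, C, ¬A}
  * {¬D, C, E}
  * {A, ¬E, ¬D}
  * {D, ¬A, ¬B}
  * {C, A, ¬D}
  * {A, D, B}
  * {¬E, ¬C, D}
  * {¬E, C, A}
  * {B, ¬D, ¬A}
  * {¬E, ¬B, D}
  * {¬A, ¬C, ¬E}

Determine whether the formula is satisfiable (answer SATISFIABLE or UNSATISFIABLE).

UNSATISFIABLE

A = True:
  D = True:
    propagation gives B=False; an empty clause results — contradiction.
  D = False:
    propagation gives C=True, B=False, E=True; an empty clause results — contradiction.
A = False:
  E = True:
    propagation gives C=False; an empty clause results — contradiction.
  E = False:
    propagation gives B=False, C=False, D=True; an empty clause results — contradiction.
Every branch closes, so no satisfying assignment exists.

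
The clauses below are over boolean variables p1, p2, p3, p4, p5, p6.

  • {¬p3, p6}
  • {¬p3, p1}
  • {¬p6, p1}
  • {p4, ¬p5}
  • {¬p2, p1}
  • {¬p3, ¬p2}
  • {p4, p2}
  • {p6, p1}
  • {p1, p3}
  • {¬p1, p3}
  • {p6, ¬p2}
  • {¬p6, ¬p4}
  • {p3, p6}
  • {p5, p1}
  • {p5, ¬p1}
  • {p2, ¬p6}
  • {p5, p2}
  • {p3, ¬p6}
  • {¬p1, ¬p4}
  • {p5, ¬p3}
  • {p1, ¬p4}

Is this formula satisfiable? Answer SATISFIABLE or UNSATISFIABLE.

UNSATISFIABLE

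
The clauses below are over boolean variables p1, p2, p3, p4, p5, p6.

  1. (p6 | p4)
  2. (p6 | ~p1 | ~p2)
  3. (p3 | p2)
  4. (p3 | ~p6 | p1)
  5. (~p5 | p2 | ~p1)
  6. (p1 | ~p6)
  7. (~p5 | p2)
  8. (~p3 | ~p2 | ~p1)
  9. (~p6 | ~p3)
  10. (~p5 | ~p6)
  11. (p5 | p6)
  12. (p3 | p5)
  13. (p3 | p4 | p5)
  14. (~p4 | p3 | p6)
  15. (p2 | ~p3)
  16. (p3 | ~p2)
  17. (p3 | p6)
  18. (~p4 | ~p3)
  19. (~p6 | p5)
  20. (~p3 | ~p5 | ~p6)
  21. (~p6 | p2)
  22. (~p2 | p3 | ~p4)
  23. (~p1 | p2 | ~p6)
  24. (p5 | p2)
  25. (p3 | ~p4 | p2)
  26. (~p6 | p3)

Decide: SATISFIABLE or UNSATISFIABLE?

UNSATISFIABLE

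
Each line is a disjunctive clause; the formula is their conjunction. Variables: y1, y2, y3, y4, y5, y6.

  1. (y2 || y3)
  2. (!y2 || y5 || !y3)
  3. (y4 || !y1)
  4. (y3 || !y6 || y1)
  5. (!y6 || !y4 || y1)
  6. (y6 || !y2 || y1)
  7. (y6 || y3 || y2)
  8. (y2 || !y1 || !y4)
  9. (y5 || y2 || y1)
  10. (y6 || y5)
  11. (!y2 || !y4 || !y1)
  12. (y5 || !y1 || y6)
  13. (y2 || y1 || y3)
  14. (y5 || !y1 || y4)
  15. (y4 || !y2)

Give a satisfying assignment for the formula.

y1=0, y2=0, y3=1, y4=0, y5=1, y6=0

Check each clause:
  1. (y3 || y2) — y3 is true.
  2. (!y2 || y5 || !y3) — y5 is true.
  3. (!y1 || y4) — !y1 is true.
  4. (y3 || y1 || !y6) — !y6 is true.
  5. (y1 || !y4 || !y6) — !y6 is true.
  6. (!y2 || y6 || y1) — !y2 is true.
  7. (y6 || y2 || y3) — y3 is true.
  8. (!y1 || !y4 || y2) — !y4 is true.
  9. (y5 || y2 || y1) — y5 is true.
  10. (y5 || y6) — y5 is true.
  11. (!y2 || !y1 || !y4) — !y4 is true.
  12. (!y1 || y6 || y5) — y5 is true.
  13. (y2 || y1 || y3) — y3 is true.
  14. (y4 || !y1 || y5) — y5 is true.
  15. (y4 || !y2) — !y2 is true.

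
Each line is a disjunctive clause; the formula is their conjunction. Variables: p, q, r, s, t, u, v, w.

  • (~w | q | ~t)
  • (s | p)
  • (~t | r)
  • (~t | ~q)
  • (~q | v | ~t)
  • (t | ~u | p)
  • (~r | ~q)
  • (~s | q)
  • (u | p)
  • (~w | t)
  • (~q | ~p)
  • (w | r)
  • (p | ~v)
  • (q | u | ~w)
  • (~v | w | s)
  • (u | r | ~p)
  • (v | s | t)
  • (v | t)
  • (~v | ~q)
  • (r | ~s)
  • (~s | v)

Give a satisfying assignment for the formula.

p = T, q = F, r = T, s = F, t = T, u = F, v = F, w = F

Branch on p: take p = True.
  then q is forced to False.
  then s is forced to False.
Set r = True and propagate.
For the remaining variables, t = True, u = False, v = False, w = False works.
Every clause has at least one true literal under this assignment.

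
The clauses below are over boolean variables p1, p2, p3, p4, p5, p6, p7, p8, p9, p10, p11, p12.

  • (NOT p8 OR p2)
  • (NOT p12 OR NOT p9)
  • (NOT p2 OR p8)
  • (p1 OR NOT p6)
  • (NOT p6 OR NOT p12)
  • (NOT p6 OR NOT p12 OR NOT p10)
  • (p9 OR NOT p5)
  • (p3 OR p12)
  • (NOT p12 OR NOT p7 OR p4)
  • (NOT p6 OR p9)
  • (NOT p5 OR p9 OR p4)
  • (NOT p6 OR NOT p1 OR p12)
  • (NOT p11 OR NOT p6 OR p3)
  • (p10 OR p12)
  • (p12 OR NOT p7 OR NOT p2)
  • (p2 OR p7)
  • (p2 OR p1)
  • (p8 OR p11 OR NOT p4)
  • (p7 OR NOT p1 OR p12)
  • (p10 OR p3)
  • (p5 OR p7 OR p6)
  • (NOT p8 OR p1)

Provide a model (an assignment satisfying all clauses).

p3 occurs only positively in the remaining clauses — set p3 = True.
Set p1 = True and propagate.
Set p2 = False and propagate.
  then p8 is forced to False.
  then p7 is forced to True.
The remaining clauses are satisfied by p4 = False, p5 = False, p6 = False, p9 = True, p10 = True, p11 = False, p12 = False.

p1 = T, p2 = F, p3 = T, p4 = F, p5 = F, p6 = F, p7 = T, p8 = F, p9 = T, p10 = T, p11 = F, p12 = F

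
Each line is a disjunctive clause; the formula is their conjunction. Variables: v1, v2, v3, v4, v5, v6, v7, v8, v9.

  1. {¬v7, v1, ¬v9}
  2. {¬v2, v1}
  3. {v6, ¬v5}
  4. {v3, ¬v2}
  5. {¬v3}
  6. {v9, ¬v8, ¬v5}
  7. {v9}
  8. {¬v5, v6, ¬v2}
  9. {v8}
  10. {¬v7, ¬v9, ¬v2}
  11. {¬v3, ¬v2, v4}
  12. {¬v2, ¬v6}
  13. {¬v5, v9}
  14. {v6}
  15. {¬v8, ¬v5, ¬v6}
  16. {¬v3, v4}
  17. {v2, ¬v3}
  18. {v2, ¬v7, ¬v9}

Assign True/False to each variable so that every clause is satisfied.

v1=0  v2=0  v3=0  v4=1  v5=0  v6=1  v7=0  v8=1  v9=1

(¬v3) is a unit clause, so v3 = False.
Unit propagation: (¬v2) forces v2 = False.
The clause (v9) is unit: v9 must be True.
Unit propagation: (v8) forces v8 = True.
Unit propagation: (v6) forces v6 = True.
(¬v5) is a unit clause, so v5 = False.
(¬v7) is a unit clause, so v7 = False.
v1, v4 are now unconstrained; take v1 = False, v4 = True.
Check each clause:
  1. {v1, ¬v9, ¬v7} — ¬v7 is true.
  2. {v1, ¬v2} — ¬v2 is true.
  3. {v6, ¬v5} — ¬v5 is true.
  4. {v3, ¬v2} — ¬v2 is true.
  5. {¬v3} — ¬v3 is true.
  6. {v9, ¬v5, ¬v8} — v9 is true.
  7. {v9} — v9 is true.
  8. {¬v5, v6, ¬v2} — ¬v5 is true.
  9. {v8} — v8 is true.
  10. {¬v2, ¬v7, ¬v9} — ¬v7 is true.
  11. {¬v3, v4, ¬v2} — v4 is true.
  12. {¬v6, ¬v2} — ¬v2 is true.
  13. {v9, ¬v5} — v9 is true.
  14. {v6} — v6 is true.
  15. {¬v8, ¬v5, ¬v6} — ¬v5 is true.
  16. {v4, ¬v3} — v4 is true.
  17. {v2, ¬v3} — ¬v3 is true.
  18. {¬v7, v2, ¬v9} — ¬v7 is true.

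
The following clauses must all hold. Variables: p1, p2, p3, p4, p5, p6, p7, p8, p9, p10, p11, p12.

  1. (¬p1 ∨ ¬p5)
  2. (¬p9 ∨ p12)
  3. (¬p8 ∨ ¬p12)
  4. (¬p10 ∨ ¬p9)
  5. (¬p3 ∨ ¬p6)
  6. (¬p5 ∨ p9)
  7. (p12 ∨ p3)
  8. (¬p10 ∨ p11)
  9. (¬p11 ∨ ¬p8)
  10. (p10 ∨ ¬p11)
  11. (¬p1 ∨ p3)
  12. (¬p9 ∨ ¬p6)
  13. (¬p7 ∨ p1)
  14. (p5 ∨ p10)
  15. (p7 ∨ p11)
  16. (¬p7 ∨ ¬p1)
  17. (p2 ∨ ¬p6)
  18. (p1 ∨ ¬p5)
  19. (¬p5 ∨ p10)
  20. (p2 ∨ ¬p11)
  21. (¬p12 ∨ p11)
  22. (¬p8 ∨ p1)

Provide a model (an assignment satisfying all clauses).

p1=False  p2=True  p3=True  p4=True  p5=False  p6=False  p7=False  p8=False  p9=False  p10=True  p11=True  p12=True

Check each clause:
  1. (¬p5 ∨ ¬p1) — ¬p5 is true.
  2. (¬p9 ∨ p12) — p12 is true.
  3. (¬p12 ∨ ¬p8) — ¬p8 is true.
  4. (¬p10 ∨ ¬p9) — ¬p9 is true.
  5. (¬p6 ∨ ¬p3) — ¬p6 is true.
  6. (¬p5 ∨ p9) — ¬p5 is true.
  7. (p12 ∨ p3) — p3 is true.
  8. (p11 ∨ ¬p10) — p11 is true.
  9. (¬p8 ∨ ¬p11) — ¬p8 is true.
  10. (p10 ∨ ¬p11) — p10 is true.
  11. (p3 ∨ ¬p1) — p3 is true.
  12. (¬p9 ∨ ¬p6) — ¬p6 is true.
  13. (p1 ∨ ¬p7) — ¬p7 is true.
  14. (p5 ∨ p10) — p10 is true.
  15. (p7 ∨ p11) — p11 is true.
  16. (¬p1 ∨ ¬p7) — ¬p7 is true.
  17. (p2 ∨ ¬p6) — p2 is true.
  18. (¬p5 ∨ p1) — ¬p5 is true.
  19. (¬p5 ∨ p10) — p10 is true.
  20. (¬p11 ∨ p2) — p2 is true.
  21. (¬p12 ∨ p11) — p11 is true.
  22. (p1 ∨ ¬p8) — ¬p8 is true.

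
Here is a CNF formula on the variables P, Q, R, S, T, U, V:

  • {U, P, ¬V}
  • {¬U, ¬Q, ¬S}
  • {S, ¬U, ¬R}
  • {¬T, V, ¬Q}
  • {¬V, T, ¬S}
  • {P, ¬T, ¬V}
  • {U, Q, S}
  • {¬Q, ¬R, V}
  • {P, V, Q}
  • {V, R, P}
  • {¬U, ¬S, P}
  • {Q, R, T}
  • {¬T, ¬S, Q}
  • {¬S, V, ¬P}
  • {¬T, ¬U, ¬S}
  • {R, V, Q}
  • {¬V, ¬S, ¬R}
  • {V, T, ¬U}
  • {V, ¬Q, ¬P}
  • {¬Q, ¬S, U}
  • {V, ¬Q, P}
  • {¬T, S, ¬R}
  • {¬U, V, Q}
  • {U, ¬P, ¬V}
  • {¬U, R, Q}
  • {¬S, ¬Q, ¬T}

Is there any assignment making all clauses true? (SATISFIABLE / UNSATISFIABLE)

SATISFIABLE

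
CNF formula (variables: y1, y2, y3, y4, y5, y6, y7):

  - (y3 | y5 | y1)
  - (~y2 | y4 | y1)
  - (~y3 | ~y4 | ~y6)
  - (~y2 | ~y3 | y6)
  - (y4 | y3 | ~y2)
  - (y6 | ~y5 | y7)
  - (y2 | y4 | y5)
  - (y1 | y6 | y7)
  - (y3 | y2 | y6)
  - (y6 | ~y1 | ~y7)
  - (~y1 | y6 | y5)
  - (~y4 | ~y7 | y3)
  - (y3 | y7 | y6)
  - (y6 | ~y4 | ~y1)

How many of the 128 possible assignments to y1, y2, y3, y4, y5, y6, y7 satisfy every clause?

Split on y6, then y3.
  y6=1, y3=1: y7 free; 4 ways for (y1,y2,y4,y5) × 2^1 = 8.
  y6=1, y3=0: 10 of the 32 assignments to (y1,y2,y4,y5,y7) work.
  y6=0, y3=1: remaining (y1,y2,y4,y5,y7) ∈ {(0,0,0,1,1); (0,0,1,0,1); (0,0,1,1,1)} — 3.
  y6=0, y3=0: a clause becomes empty — 0.
Total: 8 + 10 + 3 + 0 = 21.

21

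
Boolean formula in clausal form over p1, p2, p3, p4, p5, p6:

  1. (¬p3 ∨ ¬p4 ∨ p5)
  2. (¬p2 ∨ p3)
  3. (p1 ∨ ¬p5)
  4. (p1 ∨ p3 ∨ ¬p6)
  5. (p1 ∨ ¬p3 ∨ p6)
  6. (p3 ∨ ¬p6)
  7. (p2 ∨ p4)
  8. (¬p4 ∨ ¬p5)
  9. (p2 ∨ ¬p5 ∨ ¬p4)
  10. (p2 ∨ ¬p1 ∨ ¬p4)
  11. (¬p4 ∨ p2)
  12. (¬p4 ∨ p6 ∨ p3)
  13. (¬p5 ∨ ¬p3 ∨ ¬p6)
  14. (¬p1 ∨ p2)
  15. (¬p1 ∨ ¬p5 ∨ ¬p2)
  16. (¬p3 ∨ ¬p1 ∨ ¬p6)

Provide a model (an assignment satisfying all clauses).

p1=True, p2=True, p3=True, p4=False, p5=False, p6=False

Check each clause:
  1. (¬p4 ∨ p5 ∨ ¬p3) — ¬p4 is true.
  2. (p3 ∨ ¬p2) — p3 is true.
  3. (p1 ∨ ¬p5) — p1 is true.
  4. (¬p6 ∨ p3 ∨ p1) — p1 is true.
  5. (p1 ∨ ¬p3 ∨ p6) — p1 is true.
  6. (p3 ∨ ¬p6) — ¬p6 is true.
  7. (p4 ∨ p2) — p2 is true.
  8. (¬p5 ∨ ¬p4) — ¬p5 is true.
  9. (¬p4 ∨ p2 ∨ ¬p5) — p2 is true.
  10. (¬p4 ∨ ¬p1 ∨ p2) — p2 is true.
  11. (p2 ∨ ¬p4) — p2 is true.
  12. (p3 ∨ ¬p4 ∨ p6) — p3 is true.
  13. (¬p3 ∨ ¬p5 ∨ ¬p6) — ¬p6 is true.
  14. (¬p1 ∨ p2) — p2 is true.
  15. (¬p5 ∨ ¬p2 ∨ ¬p1) — ¬p5 is true.
  16. (¬p3 ∨ ¬p6 ∨ ¬p1) — ¬p6 is true.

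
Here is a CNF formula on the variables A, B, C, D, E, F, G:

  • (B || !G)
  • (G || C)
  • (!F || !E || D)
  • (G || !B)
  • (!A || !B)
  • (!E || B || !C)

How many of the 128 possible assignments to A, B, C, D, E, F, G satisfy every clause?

Case analysis on B and G:
  B=T, G=T: C free; 7 ways for (A,D,E,F) × 2^1 = 14.
  B=T, G=F: a clause becomes empty — 0.
  B=F, G=T: a clause becomes empty — 0.
  B=F, G=F: forces C=T; E=F; A, D, F free → 2^3 = 8.
Total: 14 + 0 + 0 + 8 = 22.

22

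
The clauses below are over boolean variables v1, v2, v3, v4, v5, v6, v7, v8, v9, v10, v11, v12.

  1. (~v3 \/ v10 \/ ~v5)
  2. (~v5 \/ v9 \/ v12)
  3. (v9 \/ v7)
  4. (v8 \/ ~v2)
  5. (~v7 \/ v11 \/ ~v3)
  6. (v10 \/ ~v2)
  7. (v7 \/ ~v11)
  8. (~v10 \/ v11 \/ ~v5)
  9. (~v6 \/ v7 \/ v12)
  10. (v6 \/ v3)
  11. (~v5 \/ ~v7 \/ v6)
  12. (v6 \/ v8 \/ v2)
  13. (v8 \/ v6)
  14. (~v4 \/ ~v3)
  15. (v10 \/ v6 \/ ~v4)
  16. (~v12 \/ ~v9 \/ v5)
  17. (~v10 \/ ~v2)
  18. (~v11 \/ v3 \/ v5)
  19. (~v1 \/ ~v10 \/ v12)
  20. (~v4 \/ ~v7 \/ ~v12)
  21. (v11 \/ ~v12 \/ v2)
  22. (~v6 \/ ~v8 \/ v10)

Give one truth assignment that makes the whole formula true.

v1 occurs only negated in the remaining clauses — set v1 = False.
Pure literal: v4 appears only negated; assign v4 = False.
Branch on v2: take v2 = False.
The remaining clauses are satisfied by v3 = True, v5 = False, v6 = False, v7 = True, v8 = True, v9 = True, v10 = False, v11 = True, v12 = False.

v1=False, v2=False, v3=True, v4=False, v5=False, v6=False, v7=True, v8=True, v9=True, v10=False, v11=True, v12=False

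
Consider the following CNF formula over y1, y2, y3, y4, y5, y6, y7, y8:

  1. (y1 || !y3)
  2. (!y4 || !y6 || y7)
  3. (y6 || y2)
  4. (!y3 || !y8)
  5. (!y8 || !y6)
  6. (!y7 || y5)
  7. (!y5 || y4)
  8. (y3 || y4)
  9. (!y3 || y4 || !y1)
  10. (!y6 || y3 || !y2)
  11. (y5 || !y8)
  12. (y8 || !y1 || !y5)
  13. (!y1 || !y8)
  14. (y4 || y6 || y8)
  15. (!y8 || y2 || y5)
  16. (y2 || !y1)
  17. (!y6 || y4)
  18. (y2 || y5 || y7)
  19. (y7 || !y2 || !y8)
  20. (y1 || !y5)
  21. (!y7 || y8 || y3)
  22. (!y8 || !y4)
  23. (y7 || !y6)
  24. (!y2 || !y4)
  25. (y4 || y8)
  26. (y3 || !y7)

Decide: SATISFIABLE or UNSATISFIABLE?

y8 = True:
  propagation gives y3=False, y6=False, y2=True, y4=True; an empty clause results — contradiction.
y8 = False:
  propagation gives y4=True, y2=False, y6=True, y7=True; an empty clause results — contradiction.
Every branch closes, so no satisfying assignment exists.

UNSATISFIABLE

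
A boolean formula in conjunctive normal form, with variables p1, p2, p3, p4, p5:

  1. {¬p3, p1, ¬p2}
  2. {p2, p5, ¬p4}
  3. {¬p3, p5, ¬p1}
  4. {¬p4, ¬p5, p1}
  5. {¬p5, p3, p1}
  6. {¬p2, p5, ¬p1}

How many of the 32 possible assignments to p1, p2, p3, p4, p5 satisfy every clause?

14

Split on p1, then p5.
  p1=1, p5=1: p2, p3, p4 free → 2^3 = 8.
  p1=1, p5=0: remaining (p2,p3,p4) ∈ {(0,0,0)} — 1.
  p1=0, p5=1: remaining (p2,p3,p4) ∈ {(0,1,0)} — 1.
  p1=0, p5=0: remaining (p2,p3,p4) ∈ {(0,0,0); (0,1,0); (1,0,0); (1,0,1)} — 4.
Total: 8 + 1 + 1 + 4 = 14.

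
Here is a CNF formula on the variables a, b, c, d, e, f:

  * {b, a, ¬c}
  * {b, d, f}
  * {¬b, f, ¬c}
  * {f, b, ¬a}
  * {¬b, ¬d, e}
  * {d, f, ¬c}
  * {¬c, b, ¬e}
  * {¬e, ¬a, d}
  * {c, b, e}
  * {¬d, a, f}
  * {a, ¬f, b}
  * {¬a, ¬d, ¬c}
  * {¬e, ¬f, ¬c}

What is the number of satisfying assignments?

Split on b, then c.
  b=1, c=1: remaining (a,d,e,f) ∈ {(0,0,0,1); (1,0,0,1)} — 2.
  b=1, c=0: 9 of the 16 assignments to (a,d,e,f) work.
  b=0, c=1: remaining (a,d,e,f) ∈ {(1,0,0,1)} — 1.
  b=0, c=0: remaining (a,d,e,f) ∈ {(1,1,1,1)} — 1.
Total: 2 + 9 + 1 + 1 = 13.

13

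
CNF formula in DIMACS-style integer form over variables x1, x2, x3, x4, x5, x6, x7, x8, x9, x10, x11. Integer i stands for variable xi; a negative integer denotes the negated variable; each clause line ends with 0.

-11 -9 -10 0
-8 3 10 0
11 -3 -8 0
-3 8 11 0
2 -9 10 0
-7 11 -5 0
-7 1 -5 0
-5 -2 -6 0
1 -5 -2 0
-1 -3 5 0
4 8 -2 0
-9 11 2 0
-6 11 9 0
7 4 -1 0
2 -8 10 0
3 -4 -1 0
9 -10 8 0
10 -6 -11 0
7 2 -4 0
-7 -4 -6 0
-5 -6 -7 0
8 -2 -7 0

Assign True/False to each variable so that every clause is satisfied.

x6 occurs only negated in the remaining clauses — set x6 = False.
Set x1 = True and propagate.
Set x2 = False and propagate.
Branch on x3: take x3 = True.
  then x5 is forced to True.
The remaining clauses are satisfied by x4 = True, x7 = True, x8 = False, x9 = False, x10 = False, x11 = True.
Every clause has at least one true literal under this assignment.

x1=T, x2=F, x3=T, x4=T, x5=T, x6=F, x7=T, x8=F, x9=F, x10=F, x11=T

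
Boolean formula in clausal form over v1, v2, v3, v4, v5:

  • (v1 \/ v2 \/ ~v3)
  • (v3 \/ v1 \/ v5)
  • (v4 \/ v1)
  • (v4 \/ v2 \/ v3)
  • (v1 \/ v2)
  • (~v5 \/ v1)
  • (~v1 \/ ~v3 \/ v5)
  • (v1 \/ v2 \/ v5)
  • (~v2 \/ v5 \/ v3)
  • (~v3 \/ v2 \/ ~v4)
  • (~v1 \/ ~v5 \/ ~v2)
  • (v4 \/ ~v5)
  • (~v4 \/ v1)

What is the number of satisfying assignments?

2

Satisfying assignments:
  v1=1 v2=0 v3=0 v4=1 v5=0
  v1=1 v2=0 v3=0 v4=1 v5=1
Count: 2.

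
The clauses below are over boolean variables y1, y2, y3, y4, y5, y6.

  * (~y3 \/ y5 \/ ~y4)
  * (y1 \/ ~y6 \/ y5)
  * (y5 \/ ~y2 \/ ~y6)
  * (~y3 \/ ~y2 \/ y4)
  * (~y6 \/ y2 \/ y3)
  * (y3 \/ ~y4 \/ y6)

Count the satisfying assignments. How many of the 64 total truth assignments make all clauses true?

27

Split on y3, then y6.
  y3=1, y6=1: 7 of the 16 assignments to (y1,y2,y4,y5) work.
  y3=1, y6=0: y1 free; 4 ways for (y2,y4,y5) × 2^1 = 8.
  y3=0, y6=1: remaining (y1,y2,y4,y5) ∈ {(0,1,0,1); (0,1,1,1); (1,1,0,1); (1,1,1,1)} — 4.
  y3=0, y6=0: forces y4=0; y1, y2, y5 free → 2^3 = 8.
Total: 7 + 8 + 4 + 8 = 27.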